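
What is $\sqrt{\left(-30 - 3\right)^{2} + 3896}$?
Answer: $\sqrt{4985} \approx 70.604$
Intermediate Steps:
$\sqrt{\left(-30 - 3\right)^{2} + 3896} = \sqrt{\left(-33\right)^{2} + 3896} = \sqrt{1089 + 3896} = \sqrt{4985}$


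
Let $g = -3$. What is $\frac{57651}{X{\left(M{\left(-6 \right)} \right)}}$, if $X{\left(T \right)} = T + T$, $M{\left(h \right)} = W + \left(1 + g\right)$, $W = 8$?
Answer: $\frac{19217}{4} \approx 4804.3$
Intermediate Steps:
$M{\left(h \right)} = 6$ ($M{\left(h \right)} = 8 + \left(1 - 3\right) = 8 - 2 = 6$)
$X{\left(T \right)} = 2 T$
$\frac{57651}{X{\left(M{\left(-6 \right)} \right)}} = \frac{57651}{2 \cdot 6} = \frac{57651}{12} = 57651 \cdot \frac{1}{12} = \frac{19217}{4}$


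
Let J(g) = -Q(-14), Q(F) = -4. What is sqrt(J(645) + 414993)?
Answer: sqrt(414997) ≈ 644.20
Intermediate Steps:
J(g) = 4 (J(g) = -1*(-4) = 4)
sqrt(J(645) + 414993) = sqrt(4 + 414993) = sqrt(414997)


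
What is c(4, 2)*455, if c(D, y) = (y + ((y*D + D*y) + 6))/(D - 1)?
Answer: 3640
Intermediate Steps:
c(D, y) = (6 + y + 2*D*y)/(-1 + D) (c(D, y) = (y + ((D*y + D*y) + 6))/(-1 + D) = (y + (2*D*y + 6))/(-1 + D) = (y + (6 + 2*D*y))/(-1 + D) = (6 + y + 2*D*y)/(-1 + D))
c(4, 2)*455 = ((6 + 2 + 2*4*2)/(-1 + 4))*455 = ((6 + 2 + 16)/3)*455 = ((⅓)*24)*455 = 8*455 = 3640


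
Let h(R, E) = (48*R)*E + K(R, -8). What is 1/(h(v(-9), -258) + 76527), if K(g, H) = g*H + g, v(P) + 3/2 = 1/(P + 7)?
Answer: 1/101309 ≈ 9.8708e-6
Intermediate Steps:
v(P) = -3/2 + 1/(7 + P) (v(P) = -3/2 + 1/(P + 7) = -3/2 + 1/(7 + P))
K(g, H) = g + H*g (K(g, H) = H*g + g = g + H*g)
h(R, E) = -7*R + 48*E*R (h(R, E) = (48*R)*E + R*(1 - 8) = 48*E*R + R*(-7) = 48*E*R - 7*R = -7*R + 48*E*R)
1/(h(v(-9), -258) + 76527) = 1/(((-19 - 3*(-9))/(2*(7 - 9)))*(-7 + 48*(-258)) + 76527) = 1/(((½)*(-19 + 27)/(-2))*(-7 - 12384) + 76527) = 1/(((½)*(-½)*8)*(-12391) + 76527) = 1/(-2*(-12391) + 76527) = 1/(24782 + 76527) = 1/101309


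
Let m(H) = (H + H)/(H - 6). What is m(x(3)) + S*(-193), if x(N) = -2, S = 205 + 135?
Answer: -131239/2 ≈ -65620.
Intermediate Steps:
S = 340
m(H) = 2*H/(-6 + H) (m(H) = (2*H)/(-6 + H) = 2*H/(-6 + H))
m(x(3)) + S*(-193) = 2*(-2)/(-6 - 2) + 340*(-193) = 2*(-2)/(-8) - 65620 = 2*(-2)*(-⅛) - 65620 = ½ - 65620 = -131239/2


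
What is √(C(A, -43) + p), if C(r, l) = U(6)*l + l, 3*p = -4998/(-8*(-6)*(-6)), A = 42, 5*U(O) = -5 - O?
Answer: √206585/60 ≈ 7.5753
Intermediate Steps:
U(O) = -1 - O/5 (U(O) = (-5 - O)/5 = -1 - O/5)
p = 833/144 (p = (-4998/(-8*(-6)*(-6)))/3 = (-4998/(48*(-6)))/3 = (-4998/(-288))/3 = (-4998*(-1/288))/3 = (⅓)*(833/48) = 833/144 ≈ 5.7847)
C(r, l) = -6*l/5 (C(r, l) = (-1 - ⅕*6)*l + l = (-1 - 6/5)*l + l = -11*l/5 + l = -6*l/5)
√(C(A, -43) + p) = √(-6/5*(-43) + 833/144) = √(258/5 + 833/144) = √(41317/720) = √206585/60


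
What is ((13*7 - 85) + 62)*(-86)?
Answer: -5848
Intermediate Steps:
((13*7 - 85) + 62)*(-86) = ((91 - 85) + 62)*(-86) = (6 + 62)*(-86) = 68*(-86) = -5848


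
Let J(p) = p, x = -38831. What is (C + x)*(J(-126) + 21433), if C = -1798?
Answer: -865682103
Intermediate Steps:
(C + x)*(J(-126) + 21433) = (-1798 - 38831)*(-126 + 21433) = -40629*21307 = -865682103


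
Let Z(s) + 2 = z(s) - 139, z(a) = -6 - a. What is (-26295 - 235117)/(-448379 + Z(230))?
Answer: 65353/112189 ≈ 0.58253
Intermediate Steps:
Z(s) = -147 - s (Z(s) = -2 + ((-6 - s) - 139) = -2 + (-145 - s) = -147 - s)
(-26295 - 235117)/(-448379 + Z(230)) = (-26295 - 235117)/(-448379 + (-147 - 1*230)) = -261412/(-448379 + (-147 - 230)) = -261412/(-448379 - 377) = -261412/(-448756) = -261412*(-1/448756) = 65353/112189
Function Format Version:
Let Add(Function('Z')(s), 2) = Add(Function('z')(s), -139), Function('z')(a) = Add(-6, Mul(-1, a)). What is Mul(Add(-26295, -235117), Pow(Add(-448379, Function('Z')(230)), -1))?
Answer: Rational(65353, 112189) ≈ 0.58253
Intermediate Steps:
Function('Z')(s) = Add(-147, Mul(-1, s)) (Function('Z')(s) = Add(-2, Add(Add(-6, Mul(-1, s)), -139)) = Add(-2, Add(-145, Mul(-1, s))) = Add(-147, Mul(-1, s)))
Mul(Add(-26295, -235117), Pow(Add(-448379, Function('Z')(230)), -1)) = Mul(Add(-26295, -235117), Pow(Add(-448379, Add(-147, Mul(-1, 230))), -1)) = Mul(-261412, Pow(Add(-448379, Add(-147, -230)), -1)) = Mul(-261412, Pow(Add(-448379, -377), -1)) = Mul(-261412, Pow(-448756, -1)) = Mul(-261412, Rational(-1, 448756)) = Rational(65353, 112189)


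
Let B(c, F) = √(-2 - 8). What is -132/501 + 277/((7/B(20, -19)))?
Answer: -44/167 + 277*I*√10/7 ≈ -0.26347 + 125.14*I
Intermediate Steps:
B(c, F) = I*√10 (B(c, F) = √(-10) = I*√10)
-132/501 + 277/((7/B(20, -19))) = -132/501 + 277/((7/((I*√10)))) = -132*1/501 + 277/((7*(-I*√10/10))) = -44/167 + 277/((-7*I*√10/10)) = -44/167 + 277*(I*√10/7) = -44/167 + 277*I*√10/7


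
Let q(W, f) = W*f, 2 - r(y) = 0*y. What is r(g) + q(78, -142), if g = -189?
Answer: -11074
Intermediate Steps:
r(y) = 2 (r(y) = 2 - 0*y = 2 - 1*0 = 2 + 0 = 2)
r(g) + q(78, -142) = 2 + 78*(-142) = 2 - 11076 = -11074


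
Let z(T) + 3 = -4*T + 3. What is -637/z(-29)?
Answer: -637/116 ≈ -5.4914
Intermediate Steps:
z(T) = -4*T (z(T) = -3 + (-4*T + 3) = -3 + (3 - 4*T) = -4*T)
-637/z(-29) = -637/((-4*(-29))) = -637/116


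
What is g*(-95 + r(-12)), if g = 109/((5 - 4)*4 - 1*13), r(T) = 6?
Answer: 9701/9 ≈ 1077.9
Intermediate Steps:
g = -109/9 (g = 109/(1*4 - 13) = 109/(4 - 13) = 109/(-9) = 109*(-⅑) = -109/9 ≈ -12.111)
g*(-95 + r(-12)) = -109*(-95 + 6)/9 = -109/9*(-89) = 9701/9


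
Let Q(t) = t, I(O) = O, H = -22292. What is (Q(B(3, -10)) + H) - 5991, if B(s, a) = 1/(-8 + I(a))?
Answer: -509095/18 ≈ -28283.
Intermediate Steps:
B(s, a) = 1/(-8 + a)
(Q(B(3, -10)) + H) - 5991 = (1/(-8 - 10) - 22292) - 5991 = (1/(-18) - 22292) - 5991 = (-1/18 - 22292) - 5991 = -401257/18 - 5991 = -509095/18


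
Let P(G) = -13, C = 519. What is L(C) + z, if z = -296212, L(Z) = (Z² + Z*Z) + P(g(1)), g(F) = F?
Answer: 242497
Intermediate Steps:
L(Z) = -13 + 2*Z² (L(Z) = (Z² + Z*Z) - 13 = (Z² + Z²) - 13 = 2*Z² - 13 = -13 + 2*Z²)
L(C) + z = (-13 + 2*519²) - 296212 = (-13 + 2*269361) - 296212 = (-13 + 538722) - 296212 = 538709 - 296212 = 242497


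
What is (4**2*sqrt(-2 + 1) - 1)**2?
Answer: (1 - 16*I)**2 ≈ -255.0 - 32.0*I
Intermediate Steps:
(4**2*sqrt(-2 + 1) - 1)**2 = (16*sqrt(-1) - 1)**2 = (16*I - 1)**2 = (-1 + 16*I)**2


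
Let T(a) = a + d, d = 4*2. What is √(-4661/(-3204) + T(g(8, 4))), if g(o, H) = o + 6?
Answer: √6688261/534 ≈ 4.8430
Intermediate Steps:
g(o, H) = 6 + o
d = 8
T(a) = 8 + a (T(a) = a + 8 = 8 + a)
√(-4661/(-3204) + T(g(8, 4))) = √(-4661/(-3204) + (8 + (6 + 8))) = √(-4661*(-1/3204) + (8 + 14)) = √(4661/3204 + 22) = √(75149/3204) = √6688261/534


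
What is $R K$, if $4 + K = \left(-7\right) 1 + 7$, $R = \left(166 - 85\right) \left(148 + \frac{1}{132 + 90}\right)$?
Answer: $- \frac{1774278}{37} \approx -47953.0$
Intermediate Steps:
$R = \frac{887139}{74}$ ($R = 81 \left(148 + \frac{1}{222}\right) = 81 \cdot \frac{32857}{222} = \frac{887139}{74} \approx 11988.0$)
$K = -4$ ($K = -4 + \left(\left(-7\right) 1 + 7\right) = -4 + \left(-7 + 7\right) = -4 + 0 = -4$)
$R K = \frac{887139}{74} \left(-4\right) = - \frac{1774278}{37}$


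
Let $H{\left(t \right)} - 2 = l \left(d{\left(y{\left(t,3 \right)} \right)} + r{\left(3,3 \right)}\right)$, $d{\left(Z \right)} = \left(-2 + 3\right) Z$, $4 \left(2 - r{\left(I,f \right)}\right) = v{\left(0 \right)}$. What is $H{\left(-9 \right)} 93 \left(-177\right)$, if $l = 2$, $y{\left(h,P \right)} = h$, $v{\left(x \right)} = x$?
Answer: $197532$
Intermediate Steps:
$r{\left(I,f \right)} = 2$ ($r{\left(I,f \right)} = 2 - 0 = 2 + 0 = 2$)
$d{\left(Z \right)} = Z$ ($d{\left(Z \right)} = 1 Z = Z$)
$H{\left(t \right)} = 6 + 2 t$ ($H{\left(t \right)} = 2 + 2 \left(t + 2\right) = 2 + 2 \left(2 + t\right) = 2 + \left(4 + 2 t\right) = 6 + 2 t$)
$H{\left(-9 \right)} 93 \left(-177\right) = \left(6 + 2 \left(-9\right)\right) 93 \left(-177\right) = \left(6 - 18\right) 93 \left(-177\right) = \left(-12\right) 93 \left(-177\right) = \left(-1116\right) \left(-177\right) = 197532$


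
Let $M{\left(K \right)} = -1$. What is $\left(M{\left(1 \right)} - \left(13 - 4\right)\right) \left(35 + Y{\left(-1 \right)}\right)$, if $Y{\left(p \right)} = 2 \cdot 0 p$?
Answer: $-350$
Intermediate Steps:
$Y{\left(p \right)} = 0$ ($Y{\left(p \right)} = 0 p = 0$)
$\left(M{\left(1 \right)} - \left(13 - 4\right)\right) \left(35 + Y{\left(-1 \right)}\right) = \left(-1 - \left(13 - 4\right)\right) \left(35 + 0\right) = \left(-1 - \left(13 - 4\right)\right) 35 = \left(-1 - 9\right) 35 = \left(-10\right) 35 = -350$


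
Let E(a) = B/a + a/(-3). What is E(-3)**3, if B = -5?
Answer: 512/27 ≈ 18.963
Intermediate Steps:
E(a) = -5/a - a/3 (E(a) = -5/a + a/(-3) = -5/a + a*(-1/3) = -5/a - a/3)
E(-3)**3 = (-5/(-3) - 1/3*(-3))**3 = (-5*(-1/3) + 1)**3 = (5/3 + 1)**3 = (8/3)**3 = 512/27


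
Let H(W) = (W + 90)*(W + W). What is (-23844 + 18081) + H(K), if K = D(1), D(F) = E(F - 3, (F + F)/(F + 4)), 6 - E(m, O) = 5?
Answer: -5581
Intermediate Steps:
E(m, O) = 1 (E(m, O) = 6 - 1*5 = 6 - 5 = 1)
D(F) = 1
K = 1
H(W) = 2*W*(90 + W) (H(W) = (90 + W)*(2*W) = 2*W*(90 + W))
(-23844 + 18081) + H(K) = (-23844 + 18081) + 2*1*(90 + 1) = -5763 + 2*1*91 = -5763 + 182 = -5581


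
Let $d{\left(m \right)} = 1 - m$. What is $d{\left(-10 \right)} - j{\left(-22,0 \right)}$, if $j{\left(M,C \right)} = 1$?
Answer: $10$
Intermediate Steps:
$d{\left(-10 \right)} - j{\left(-22,0 \right)} = \left(1 - -10\right) - 1 = \left(1 + 10\right) - 1 = 11 - 1 = 10$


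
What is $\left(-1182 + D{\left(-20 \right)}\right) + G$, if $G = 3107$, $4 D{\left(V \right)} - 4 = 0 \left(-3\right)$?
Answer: $1926$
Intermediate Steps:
$D{\left(V \right)} = 1$ ($D{\left(V \right)} = 1 + \frac{0 \left(-3\right)}{4} = 1 + \frac{1}{4} \cdot 0 = 1 + 0 = 1$)
$\left(-1182 + D{\left(-20 \right)}\right) + G = \left(-1182 + 1\right) + 3107 = -1181 + 3107 = 1926$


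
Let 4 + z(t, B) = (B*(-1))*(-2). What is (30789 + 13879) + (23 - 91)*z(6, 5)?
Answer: 44260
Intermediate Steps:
z(t, B) = -4 + 2*B (z(t, B) = -4 + (B*(-1))*(-2) = -4 - B*(-2) = -4 + 2*B)
(30789 + 13879) + (23 - 91)*z(6, 5) = (30789 + 13879) + (23 - 91)*(-4 + 2*5) = 44668 - 68*(-4 + 10) = 44668 - 68*6 = 44668 - 408 = 44260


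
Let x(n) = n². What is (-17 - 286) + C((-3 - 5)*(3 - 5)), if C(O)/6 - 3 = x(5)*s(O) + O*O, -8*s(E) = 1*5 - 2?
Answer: 4779/4 ≈ 1194.8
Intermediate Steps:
s(E) = -3/8 (s(E) = -(1*5 - 2)/8 = -(5 - 2)/8 = -⅛*3 = -3/8)
C(O) = -153/4 + 6*O² (C(O) = 18 + 6*(5²*(-3/8) + O*O) = 18 + 6*(25*(-3/8) + O²) = 18 + 6*(-75/8 + O²) = 18 + (-225/4 + 6*O²) = -153/4 + 6*O²)
(-17 - 286) + C((-3 - 5)*(3 - 5)) = (-17 - 286) + (-153/4 + 6*((-3 - 5)*(3 - 5))²) = -303 + (-153/4 + 6*(-8*(-2))²) = -303 + (-153/4 + 6*16²) = -303 + (-153/4 + 6*256) = -303 + (-153/4 + 1536) = -303 + 5991/4 = 4779/4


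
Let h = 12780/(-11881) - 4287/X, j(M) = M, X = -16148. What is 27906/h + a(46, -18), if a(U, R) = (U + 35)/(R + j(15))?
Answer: -1786028455513/51812531 ≈ -34471.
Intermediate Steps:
h = -155437593/191854388 (h = 12780/(-11881) - 4287/(-16148) = 12780*(-1/11881) - 4287*(-1/16148) = -12780/11881 + 4287/16148 = -155437593/191854388 ≈ -0.81019)
a(U, R) = (35 + U)/(15 + R) (a(U, R) = (U + 35)/(R + 15) = (35 + U)/(15 + R))
27906/h + a(46, -18) = 27906/(-155437593/191854388) + (35 + 46)/(15 - 18) = 27906*(-191854388/155437593) + 81/(-3) = -1784629517176/51812531 - 1/3*81 = -1784629517176/51812531 - 27 = -1786028455513/51812531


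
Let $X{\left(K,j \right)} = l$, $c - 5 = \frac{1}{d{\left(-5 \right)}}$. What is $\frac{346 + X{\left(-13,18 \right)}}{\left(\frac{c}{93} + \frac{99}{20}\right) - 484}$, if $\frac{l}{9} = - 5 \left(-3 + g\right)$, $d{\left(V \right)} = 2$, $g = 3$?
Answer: $- \frac{643560}{890923} \approx -0.72235$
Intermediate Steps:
$c = \frac{11}{2}$ ($c = 5 + \frac{1}{2} = \frac{11}{2} \approx 5.5$)
$l = 0$ ($l = 9 \left(- 5 \left(-3 + 3\right)\right) = 9 \left(\left(-5\right) 0\right) = 9 \cdot 0 = 0$)
$X{\left(K,j \right)} = 0$
$\frac{346 + X{\left(-13,18 \right)}}{\left(\frac{c}{93} + \frac{99}{20}\right) - 484} = \frac{346 + 0}{\left(\frac{11}{2 \cdot 93} + \frac{99}{20}\right) - 484} = \frac{346}{\left(\frac{11}{2} \cdot \frac{1}{93} + 99 \cdot \frac{1}{20}\right) - 484} = \frac{346}{\left(\frac{11}{186} + \frac{99}{20}\right) - 484} = \frac{346}{\frac{9317}{1860} - 484} = \frac{346}{- \frac{890923}{1860}} = 346 \left(- \frac{1860}{890923}\right) = - \frac{643560}{890923}$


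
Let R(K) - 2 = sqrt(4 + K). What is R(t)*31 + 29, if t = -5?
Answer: 91 + 31*I ≈ 91.0 + 31.0*I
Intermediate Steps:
R(K) = 2 + sqrt(4 + K)
R(t)*31 + 29 = (2 + sqrt(4 - 5))*31 + 29 = (2 + sqrt(-1))*31 + 29 = (2 + I)*31 + 29 = (62 + 31*I) + 29 = 91 + 31*I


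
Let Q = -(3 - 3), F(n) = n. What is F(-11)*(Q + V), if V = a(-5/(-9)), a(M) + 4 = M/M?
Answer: 33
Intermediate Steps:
Q = 0 (Q = -1*0 = 0)
a(M) = -3 (a(M) = -4 + M/M = -4 + 1 = -3)
V = -3
F(-11)*(Q + V) = -11*(0 - 3) = -11*(-3) = 33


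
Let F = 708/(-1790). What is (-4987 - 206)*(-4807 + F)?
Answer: 22343500467/895 ≈ 2.4965e+7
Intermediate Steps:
F = -354/895 (F = 708*(-1/1790) = -354/895 ≈ -0.39553)
(-4987 - 206)*(-4807 + F) = (-4987 - 206)*(-4807 - 354/895) = -5193*(-4302619/895) = 22343500467/895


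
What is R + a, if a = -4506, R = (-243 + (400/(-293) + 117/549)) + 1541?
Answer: -57357175/17873 ≈ -3209.2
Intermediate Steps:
R = 23178563/17873 (R = (-243 + (400*(-1/293) + 117*(1/549))) + 1541 = (-243 + (-400/293 + 13/61)) + 1541 = (-243 - 20591/17873) + 1541 = -4363730/17873 + 1541 = 23178563/17873 ≈ 1296.8)
R + a = 23178563/17873 - 4506 = -57357175/17873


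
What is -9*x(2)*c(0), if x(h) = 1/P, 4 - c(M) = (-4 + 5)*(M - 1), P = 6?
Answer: -15/2 ≈ -7.5000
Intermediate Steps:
c(M) = 5 - M (c(M) = 4 - (-4 + 5)*(M - 1) = 4 - (-1 + M) = 4 + (1 - M) = 5 - M)
x(h) = ⅙ (x(h) = 1/6 = ⅙)
-9*x(2)*c(0) = -3*(5 - 1*0)/2 = -3*(5 + 0)/2 = -3*5/2 = -9*⅚ = -15/2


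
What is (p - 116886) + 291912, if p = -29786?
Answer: 145240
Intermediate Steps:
(p - 116886) + 291912 = (-29786 - 116886) + 291912 = -146672 + 291912 = 145240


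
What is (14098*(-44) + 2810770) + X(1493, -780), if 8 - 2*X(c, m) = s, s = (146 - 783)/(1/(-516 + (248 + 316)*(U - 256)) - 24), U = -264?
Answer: 15445083986484/7051105 ≈ 2.1904e+6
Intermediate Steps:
s = 187148052/7051105 (s = (146 - 783)/(1/(-516 + (248 + 316)*(-264 - 256)) - 24) = -637/(1/(-516 + 564*(-520)) - 24) = -637/(1/(-516 - 293280) - 24) = -637/(1/(-293796) - 24) = -637/(-1/293796 - 24) = -637/(-7051105/293796) = -637*(-293796/7051105) = 187148052/7051105 ≈ 26.542)
X(c, m) = -65369606/7051105 (X(c, m) = 4 - 1/2*187148052/7051105 = 4 - 93574026/7051105 = -65369606/7051105)
(14098*(-44) + 2810770) + X(1493, -780) = (14098*(-44) + 2810770) - 65369606/7051105 = (-620312 + 2810770) - 65369606/7051105 = 2190458 - 65369606/7051105 = 15445083986484/7051105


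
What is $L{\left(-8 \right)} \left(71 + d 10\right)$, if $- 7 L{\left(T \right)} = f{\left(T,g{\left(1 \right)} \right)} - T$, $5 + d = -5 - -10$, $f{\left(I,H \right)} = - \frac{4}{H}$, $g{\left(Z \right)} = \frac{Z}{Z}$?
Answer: $- \frac{284}{7} \approx -40.571$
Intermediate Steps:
$g{\left(Z \right)} = 1$
$d = 0$ ($d = -5 - -5 = -5 + \left(-5 + 10\right) = -5 + 5 = 0$)
$L{\left(T \right)} = \frac{4}{7} + \frac{T}{7}$ ($L{\left(T \right)} = - \frac{- \frac{4}{1} - T}{7} = - \frac{\left(-4\right) 1 - T}{7} = - \frac{-4 - T}{7} = \frac{4}{7} + \frac{T}{7}$)
$L{\left(-8 \right)} \left(71 + d 10\right) = \left(\frac{4}{7} + \frac{1}{7} \left(-8\right)\right) \left(71 + 0 \cdot 10\right) = \left(\frac{4}{7} - \frac{8}{7}\right) \left(71 + 0\right) = \left(- \frac{4}{7}\right) 71 = - \frac{284}{7}$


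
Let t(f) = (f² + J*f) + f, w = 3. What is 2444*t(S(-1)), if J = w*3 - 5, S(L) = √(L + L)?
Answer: -4888 + 12220*I*√2 ≈ -4888.0 + 17282.0*I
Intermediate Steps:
S(L) = √2*√L (S(L) = √(2*L) = √2*√L)
J = 4 (J = 3*3 - 5 = 9 - 5 = 4)
t(f) = f² + 5*f (t(f) = (f² + 4*f) + f = f² + 5*f)
2444*t(S(-1)) = 2444*((√2*√(-1))*(5 + √2*√(-1))) = 2444*((√2*I)*(5 + √2*I)) = 2444*((I*√2)*(5 + I*√2)) = 2444*(I*√2*(5 + I*√2)) = 2444*I*√2*(5 + I*√2)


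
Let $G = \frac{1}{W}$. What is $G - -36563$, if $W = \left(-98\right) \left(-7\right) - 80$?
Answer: $\frac{22157179}{606} \approx 36563.0$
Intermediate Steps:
$W = 606$ ($W = 686 - 80 = 606$)
$G = \frac{1}{606} \approx 0.0016502$
$G - -36563 = \frac{1}{606} - -36563 = \frac{1}{606} + 36563 = \frac{22157179}{606}$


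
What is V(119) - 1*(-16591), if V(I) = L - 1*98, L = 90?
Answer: 16583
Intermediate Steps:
V(I) = -8 (V(I) = 90 - 1*98 = 90 - 98 = -8)
V(119) - 1*(-16591) = -8 - 1*(-16591) = -8 + 16591 = 16583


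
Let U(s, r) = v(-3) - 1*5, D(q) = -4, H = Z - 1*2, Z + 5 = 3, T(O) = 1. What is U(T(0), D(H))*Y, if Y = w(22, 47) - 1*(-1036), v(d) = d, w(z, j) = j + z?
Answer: -8840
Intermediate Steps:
Z = -2 (Z = -5 + 3 = -2)
Y = 1105 (Y = (47 + 22) - 1*(-1036) = 69 + 1036 = 1105)
H = -4 (H = -2 - 1*2 = -2 - 2 = -4)
U(s, r) = -8 (U(s, r) = -3 - 1*5 = -3 - 5 = -8)
U(T(0), D(H))*Y = -8*1105 = -8840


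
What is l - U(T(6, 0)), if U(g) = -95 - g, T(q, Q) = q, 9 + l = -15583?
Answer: -15491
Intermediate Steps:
l = -15592 (l = -9 - 15583 = -15592)
l - U(T(6, 0)) = -15592 - (-95 - 1*6) = -15592 - (-95 - 6) = -15592 - 1*(-101) = -15592 + 101 = -15491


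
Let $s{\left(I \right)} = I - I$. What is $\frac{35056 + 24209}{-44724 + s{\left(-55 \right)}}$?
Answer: $- \frac{19755}{14908} \approx -1.3251$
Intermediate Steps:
$s{\left(I \right)} = 0$
$\frac{35056 + 24209}{-44724 + s{\left(-55 \right)}} = \frac{35056 + 24209}{-44724 + 0} = \frac{59265}{-44724} = 59265 \left(- \frac{1}{44724}\right) = - \frac{19755}{14908}$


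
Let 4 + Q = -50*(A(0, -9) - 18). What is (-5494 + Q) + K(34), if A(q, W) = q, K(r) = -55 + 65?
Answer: -4588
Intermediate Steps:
K(r) = 10
Q = 896 (Q = -4 - 50*(0 - 18) = -4 - 50*(-18) = -4 + 900 = 896)
(-5494 + Q) + K(34) = (-5494 + 896) + 10 = -4598 + 10 = -4588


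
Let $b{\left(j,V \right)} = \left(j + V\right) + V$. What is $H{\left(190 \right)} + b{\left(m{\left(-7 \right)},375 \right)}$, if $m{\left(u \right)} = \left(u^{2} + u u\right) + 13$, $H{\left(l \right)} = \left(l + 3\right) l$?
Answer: $37531$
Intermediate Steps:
$H{\left(l \right)} = l \left(3 + l\right)$ ($H{\left(l \right)} = \left(3 + l\right) l = l \left(3 + l\right)$)
$m{\left(u \right)} = 13 + 2 u^{2}$ ($m{\left(u \right)} = \left(u^{2} + u^{2}\right) + 13 = 2 u^{2} + 13 = 13 + 2 u^{2}$)
$b{\left(j,V \right)} = j + 2 V$ ($b{\left(j,V \right)} = \left(V + j\right) + V = j + 2 V$)
$H{\left(190 \right)} + b{\left(m{\left(-7 \right)},375 \right)} = 190 \left(3 + 190\right) + \left(\left(13 + 2 \left(-7\right)^{2}\right) + 2 \cdot 375\right) = 190 \cdot 193 + \left(\left(13 + 2 \cdot 49\right) + 750\right) = 36670 + \left(\left(13 + 98\right) + 750\right) = 36670 + \left(111 + 750\right) = 36670 + 861 = 37531$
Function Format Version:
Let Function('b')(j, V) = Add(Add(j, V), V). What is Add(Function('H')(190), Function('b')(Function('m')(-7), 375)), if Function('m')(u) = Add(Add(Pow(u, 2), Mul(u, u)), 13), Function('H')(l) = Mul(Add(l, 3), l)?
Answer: 37531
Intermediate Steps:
Function('H')(l) = Mul(l, Add(3, l)) (Function('H')(l) = Mul(Add(3, l), l) = Mul(l, Add(3, l)))
Function('m')(u) = Add(13, Mul(2, Pow(u, 2))) (Function('m')(u) = Add(Add(Pow(u, 2), Pow(u, 2)), 13) = Add(Mul(2, Pow(u, 2)), 13) = Add(13, Mul(2, Pow(u, 2))))
Function('b')(j, V) = Add(j, Mul(2, V)) (Function('b')(j, V) = Add(Add(V, j), V) = Add(j, Mul(2, V)))
Add(Function('H')(190), Function('b')(Function('m')(-7), 375)) = Add(Mul(190, Add(3, 190)), Add(Add(13, Mul(2, Pow(-7, 2))), Mul(2, 375))) = Add(Mul(190, 193), Add(Add(13, Mul(2, 49)), 750)) = Add(36670, Add(Add(13, 98), 750)) = Add(36670, Add(111, 750)) = Add(36670, 861) = 37531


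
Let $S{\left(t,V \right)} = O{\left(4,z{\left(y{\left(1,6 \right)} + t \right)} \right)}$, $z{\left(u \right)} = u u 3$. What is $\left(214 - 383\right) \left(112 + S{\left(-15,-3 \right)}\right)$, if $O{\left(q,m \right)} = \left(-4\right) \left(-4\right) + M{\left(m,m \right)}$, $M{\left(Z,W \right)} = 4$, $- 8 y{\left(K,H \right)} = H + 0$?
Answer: $-22308$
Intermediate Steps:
$y{\left(K,H \right)} = - \frac{H}{8}$ ($y{\left(K,H \right)} = - \frac{H + 0}{8} = - \frac{H}{8}$)
$z{\left(u \right)} = 3 u^{2}$ ($z{\left(u \right)} = u^{2} \cdot 3 = 3 u^{2}$)
$O{\left(q,m \right)} = 20$ ($O{\left(q,m \right)} = \left(-4\right) \left(-4\right) + 4 = 16 + 4 = 20$)
$S{\left(t,V \right)} = 20$
$\left(214 - 383\right) \left(112 + S{\left(-15,-3 \right)}\right) = \left(214 - 383\right) \left(112 + 20\right) = \left(-169\right) 132 = -22308$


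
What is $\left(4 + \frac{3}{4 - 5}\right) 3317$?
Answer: $3317$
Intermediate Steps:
$\left(4 + \frac{3}{4 - 5}\right) 3317 = \left(4 + \frac{3}{-1}\right) 3317 = \left(4 + 3 \left(-1\right)\right) 3317 = \left(4 - 3\right) 3317 = 1 \cdot 3317 = 3317$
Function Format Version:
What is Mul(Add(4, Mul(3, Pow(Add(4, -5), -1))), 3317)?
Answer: 3317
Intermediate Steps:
Mul(Add(4, Mul(3, Pow(Add(4, -5), -1))), 3317) = Mul(Add(4, Mul(3, Pow(-1, -1))), 3317) = Mul(Add(4, Mul(3, -1)), 3317) = Mul(Add(4, -3), 3317) = Mul(1, 3317) = 3317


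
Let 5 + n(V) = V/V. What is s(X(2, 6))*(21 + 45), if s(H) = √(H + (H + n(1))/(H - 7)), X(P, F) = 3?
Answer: 33*√13 ≈ 118.98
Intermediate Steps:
n(V) = -4 (n(V) = -5 + V/V = -5 + 1 = -4)
s(H) = √(H + (-4 + H)/(-7 + H)) (s(H) = √(H + (H - 4)/(H - 7)) = √(H + (-4 + H)/(-7 + H)))
s(X(2, 6))*(21 + 45) = √((-4 + 3 + 3*(-7 + 3))/(-7 + 3))*(21 + 45) = √((-4 + 3 + 3*(-4))/(-4))*66 = √(-(-4 + 3 - 12)/4)*66 = √(-¼*(-13))*66 = √(13/4)*66 = (√13/2)*66 = 33*√13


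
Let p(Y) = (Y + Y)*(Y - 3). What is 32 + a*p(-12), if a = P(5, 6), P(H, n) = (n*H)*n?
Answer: 64832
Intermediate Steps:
P(H, n) = H*n² (P(H, n) = (H*n)*n = H*n²)
p(Y) = 2*Y*(-3 + Y) (p(Y) = (2*Y)*(-3 + Y) = 2*Y*(-3 + Y))
a = 180 (a = 5*6² = 5*36 = 180)
32 + a*p(-12) = 32 + 180*(2*(-12)*(-3 - 12)) = 32 + 180*(2*(-12)*(-15)) = 32 + 180*360 = 32 + 64800 = 64832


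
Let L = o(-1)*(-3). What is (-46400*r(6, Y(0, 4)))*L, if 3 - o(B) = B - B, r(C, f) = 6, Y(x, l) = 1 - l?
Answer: 2505600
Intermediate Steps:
o(B) = 3 (o(B) = 3 - (B - B) = 3 - 1*0 = 3 + 0 = 3)
L = -9 (L = 3*(-3) = -9)
(-46400*r(6, Y(0, 4)))*L = -46400*6*(-9) = -278400*(-9) = 2505600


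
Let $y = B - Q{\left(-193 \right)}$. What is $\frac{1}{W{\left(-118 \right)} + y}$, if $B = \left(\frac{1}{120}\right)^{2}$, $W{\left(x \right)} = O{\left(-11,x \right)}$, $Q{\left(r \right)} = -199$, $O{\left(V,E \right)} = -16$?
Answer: $\frac{14400}{2635201} \approx 0.0054645$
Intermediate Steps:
$W{\left(x \right)} = -16$
$B = \frac{1}{14400}$ ($B = \left(\frac{1}{120}\right)^{2} = \frac{1}{14400} \approx 6.9444 \cdot 10^{-5}$)
$y = \frac{2865601}{14400}$ ($y = \frac{1}{14400} - -199 = \frac{1}{14400} + 199 = \frac{2865601}{14400} \approx 199.0$)
$\frac{1}{W{\left(-118 \right)} + y} = \frac{1}{-16 + \frac{2865601}{14400}} = \frac{1}{\frac{2635201}{14400}} = \frac{14400}{2635201}$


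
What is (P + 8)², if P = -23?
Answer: 225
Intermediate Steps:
(P + 8)² = (-23 + 8)² = (-15)² = 225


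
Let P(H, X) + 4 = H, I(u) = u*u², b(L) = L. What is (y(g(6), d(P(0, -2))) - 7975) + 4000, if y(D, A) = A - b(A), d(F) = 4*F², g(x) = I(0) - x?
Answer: -3975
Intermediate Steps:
I(u) = u³
P(H, X) = -4 + H
g(x) = -x (g(x) = 0³ - x = 0 - x = -x)
y(D, A) = 0 (y(D, A) = A - A = 0)
(y(g(6), d(P(0, -2))) - 7975) + 4000 = (0 - 7975) + 4000 = -7975 + 4000 = -3975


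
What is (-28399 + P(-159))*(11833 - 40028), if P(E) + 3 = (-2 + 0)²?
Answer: 800681610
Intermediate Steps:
P(E) = 1 (P(E) = -3 + (-2 + 0)² = -3 + (-2)² = -3 + 4 = 1)
(-28399 + P(-159))*(11833 - 40028) = (-28399 + 1)*(11833 - 40028) = -28398*(-28195) = 800681610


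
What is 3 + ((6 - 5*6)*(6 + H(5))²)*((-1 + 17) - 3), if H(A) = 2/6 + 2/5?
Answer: -1060679/75 ≈ -14142.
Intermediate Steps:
H(A) = 11/15 (H(A) = 2*(⅙) + 2*(⅕) = ⅓ + ⅖ = 11/15)
3 + ((6 - 5*6)*(6 + H(5))²)*((-1 + 17) - 3) = 3 + ((6 - 5*6)*(6 + 11/15)²)*((-1 + 17) - 3) = 3 + ((6 - 30)*(101/15)²)*(16 - 3) = 3 - 24*10201/225*13 = 3 - 81608/75*13 = 3 - 1060904/75 = -1060679/75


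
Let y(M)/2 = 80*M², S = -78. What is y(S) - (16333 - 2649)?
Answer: 959756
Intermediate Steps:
y(M) = 160*M² (y(M) = 2*(80*M²) = 160*M²)
y(S) - (16333 - 2649) = 160*(-78)² - (16333 - 2649) = 160*6084 - 1*13684 = 973440 - 13684 = 959756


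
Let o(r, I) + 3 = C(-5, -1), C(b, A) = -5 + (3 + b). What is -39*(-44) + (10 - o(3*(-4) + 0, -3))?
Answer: 1736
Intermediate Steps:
C(b, A) = -2 + b
o(r, I) = -10 (o(r, I) = -3 + (-2 - 5) = -3 - 7 = -10)
-39*(-44) + (10 - o(3*(-4) + 0, -3)) = -39*(-44) + (10 - 1*(-10)) = 1716 + (10 + 10) = 1716 + 20 = 1736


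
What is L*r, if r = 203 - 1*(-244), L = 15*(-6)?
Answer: -40230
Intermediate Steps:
L = -90
r = 447 (r = 203 + 244 = 447)
L*r = -90*447 = -40230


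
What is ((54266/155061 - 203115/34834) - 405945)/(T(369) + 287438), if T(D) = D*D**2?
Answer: -2192698847039101/272937057964678278 ≈ -0.0080337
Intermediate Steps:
T(D) = D**3
((54266/155061 - 203115/34834) - 405945)/(T(369) + 287438) = ((54266/155061 - 203115/34834) - 405945)/(369**3 + 287438) = ((54266*(1/155061) - 203115*1/34834) - 405945)/(50243409 + 287438) = ((54266/155061 - 203115/34834) - 405945)/50530847 = (-29604913171/5401394874 - 405945)*(1/50530847) = -2192698847039101/5401394874*1/50530847 = -2192698847039101/272937057964678278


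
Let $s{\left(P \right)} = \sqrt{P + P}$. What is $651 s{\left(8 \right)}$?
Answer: $2604$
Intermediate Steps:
$s{\left(P \right)} = \sqrt{2} \sqrt{P}$ ($s{\left(P \right)} = \sqrt{2 P} = \sqrt{2} \sqrt{P}$)
$651 s{\left(8 \right)} = 651 \sqrt{2} \sqrt{8} = 651 \sqrt{2} \cdot 2 \sqrt{2} = 651 \cdot 4 = 2604$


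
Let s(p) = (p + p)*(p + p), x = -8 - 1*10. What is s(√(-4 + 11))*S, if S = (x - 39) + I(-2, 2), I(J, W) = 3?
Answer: -1512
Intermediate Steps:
x = -18 (x = -8 - 10 = -18)
s(p) = 4*p² (s(p) = (2*p)*(2*p) = 4*p²)
S = -54 (S = (-18 - 39) + 3 = -57 + 3 = -54)
s(√(-4 + 11))*S = (4*(√(-4 + 11))²)*(-54) = (4*(√7)²)*(-54) = (4*7)*(-54) = 28*(-54) = -1512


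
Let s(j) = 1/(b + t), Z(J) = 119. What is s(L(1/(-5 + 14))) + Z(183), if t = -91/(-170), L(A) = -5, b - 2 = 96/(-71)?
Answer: 1711509/14281 ≈ 119.85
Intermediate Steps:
b = 46/71 (b = 2 + 96/(-71) = 2 + 96*(-1/71) = 2 - 96/71 = 46/71 ≈ 0.64789)
t = 91/170 (t = -91*(-1/170) = 91/170 ≈ 0.53529)
s(j) = 12070/14281 (s(j) = 1/(46/71 + 91/170) = 1/(14281/12070) = 12070/14281)
s(L(1/(-5 + 14))) + Z(183) = 12070/14281 + 119 = 1711509/14281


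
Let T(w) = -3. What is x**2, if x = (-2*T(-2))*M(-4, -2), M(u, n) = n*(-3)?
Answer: 1296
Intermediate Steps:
M(u, n) = -3*n
x = 36 (x = (-2*(-3))*(-3*(-2)) = 6*6 = 36)
x**2 = 36**2 = 1296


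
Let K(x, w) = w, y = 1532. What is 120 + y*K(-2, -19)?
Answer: -28988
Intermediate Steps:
120 + y*K(-2, -19) = 120 + 1532*(-19) = 120 - 29108 = -28988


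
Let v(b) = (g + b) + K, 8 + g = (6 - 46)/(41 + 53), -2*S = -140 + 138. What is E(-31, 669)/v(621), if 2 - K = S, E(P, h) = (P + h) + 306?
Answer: 22184/14419 ≈ 1.5385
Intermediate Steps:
S = 1 (S = -(-140 + 138)/2 = -½*(-2) = 1)
g = -396/47 (g = -8 + (6 - 46)/(41 + 53) = -8 - 40/94 = -8 - 40*1/94 = -8 - 20/47 = -396/47 ≈ -8.4255)
E(P, h) = 306 + P + h
K = 1 (K = 2 - 1*1 = 2 - 1 = 1)
v(b) = -349/47 + b (v(b) = (-396/47 + b) + 1 = -349/47 + b)
E(-31, 669)/v(621) = (306 - 31 + 669)/(-349/47 + 621) = 944/(28838/47) = 944*(47/28838) = 22184/14419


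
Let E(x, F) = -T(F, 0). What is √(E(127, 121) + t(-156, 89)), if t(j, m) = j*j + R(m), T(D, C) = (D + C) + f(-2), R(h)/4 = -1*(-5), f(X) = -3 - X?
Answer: 2*√6059 ≈ 155.68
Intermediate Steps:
R(h) = 20 (R(h) = 4*(-1*(-5)) = 4*5 = 20)
T(D, C) = -1 + C + D (T(D, C) = (D + C) + (-3 - 1*(-2)) = (C + D) + (-3 + 2) = (C + D) - 1 = -1 + C + D)
t(j, m) = 20 + j² (t(j, m) = j*j + 20 = j² + 20 = 20 + j²)
E(x, F) = 1 - F (E(x, F) = -(-1 + 0 + F) = -(-1 + F) = 1 - F)
√(E(127, 121) + t(-156, 89)) = √((1 - 1*121) + (20 + (-156)²)) = √((1 - 121) + (20 + 24336)) = √(-120 + 24356) = √24236 = 2*√6059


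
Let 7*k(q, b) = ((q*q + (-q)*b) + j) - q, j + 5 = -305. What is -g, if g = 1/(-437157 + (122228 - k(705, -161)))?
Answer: 7/2814018 ≈ 2.4875e-6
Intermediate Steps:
j = -310 (j = -5 - 305 = -310)
k(q, b) = -310/7 - q/7 + q²/7 - b*q/7 (k(q, b) = (((q*q + (-q)*b) - 310) - q)/7 = (((q² - b*q) - 310) - q)/7 = ((-310 + q² - b*q) - q)/7 = (-310 + q² - q - b*q)/7 = -310/7 - q/7 + q²/7 - b*q/7)
g = -7/2814018 (g = 1/(-437157 + (122228 - (-310/7 - ⅐*705 + (⅐)*705² - ⅐*(-161)*705))) = 1/(-437157 + (122228 - (-310/7 - 705/7 + (⅐)*497025 + 16215))) = 1/(-437157 + (122228 - (-310/7 - 705/7 + 497025/7 + 16215))) = 1/(-437157 + (122228 - 1*609515/7)) = 1/(-437157 + (122228 - 609515/7)) = 1/(-437157 + 246081/7) = 1/(-2814018/7) = -7/2814018 ≈ -2.4875e-6)
-g = -1*(-7/2814018) = 7/2814018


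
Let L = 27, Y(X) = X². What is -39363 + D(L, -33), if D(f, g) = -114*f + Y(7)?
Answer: -42392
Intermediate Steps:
D(f, g) = 49 - 114*f (D(f, g) = -114*f + 7² = -114*f + 49 = 49 - 114*f)
-39363 + D(L, -33) = -39363 + (49 - 114*27) = -39363 + (49 - 3078) = -39363 - 3029 = -42392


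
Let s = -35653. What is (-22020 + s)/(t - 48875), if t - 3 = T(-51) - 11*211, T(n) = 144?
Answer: 57673/51049 ≈ 1.1298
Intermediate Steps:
t = -2174 (t = 3 + (144 - 11*211) = 3 + (144 - 1*2321) = 3 + (144 - 2321) = 3 - 2177 = -2174)
(-22020 + s)/(t - 48875) = (-22020 - 35653)/(-2174 - 48875) = -57673/(-51049) = -57673*(-1/51049) = 57673/51049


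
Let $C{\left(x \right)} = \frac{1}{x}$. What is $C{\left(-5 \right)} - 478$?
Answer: $- \frac{2391}{5} \approx -478.2$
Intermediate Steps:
$C{\left(-5 \right)} - 478 = \frac{1}{-5} - 478 = - \frac{1}{5} - 478 = - \frac{2391}{5}$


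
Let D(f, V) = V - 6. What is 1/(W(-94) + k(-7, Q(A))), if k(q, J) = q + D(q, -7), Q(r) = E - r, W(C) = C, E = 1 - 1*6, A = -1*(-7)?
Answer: -1/114 ≈ -0.0087719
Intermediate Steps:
A = 7
D(f, V) = -6 + V
E = -5 (E = 1 - 6 = -5)
Q(r) = -5 - r
k(q, J) = -13 + q (k(q, J) = q + (-6 - 7) = q - 13 = -13 + q)
1/(W(-94) + k(-7, Q(A))) = 1/(-94 + (-13 - 7)) = 1/(-94 - 20) = 1/(-114) = -1/114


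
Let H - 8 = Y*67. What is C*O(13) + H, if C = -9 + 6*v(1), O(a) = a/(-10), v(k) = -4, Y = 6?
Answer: 4529/10 ≈ 452.90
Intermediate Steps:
O(a) = -a/10 (O(a) = a*(-⅒) = -a/10)
H = 410 (H = 8 + 6*67 = 8 + 402 = 410)
C = -33 (C = -9 + 6*(-4) = -9 - 24 = -33)
C*O(13) + H = -(-33)*13/10 + 410 = -33*(-13/10) + 410 = 429/10 + 410 = 4529/10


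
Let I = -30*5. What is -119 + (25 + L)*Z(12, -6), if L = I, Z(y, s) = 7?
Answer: -994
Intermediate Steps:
I = -150 (I = -5*30 = -150)
L = -150
-119 + (25 + L)*Z(12, -6) = -119 + (25 - 150)*7 = -119 - 125*7 = -119 - 875 = -994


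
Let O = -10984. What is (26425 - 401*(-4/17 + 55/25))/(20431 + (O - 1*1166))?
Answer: 2179158/703885 ≈ 3.0959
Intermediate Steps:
(26425 - 401*(-4/17 + 55/25))/(20431 + (O - 1*1166)) = (26425 - 401*(-4/17 + 55/25))/(20431 + (-10984 - 1*1166)) = (26425 - 401*(-4*1/17 + 55*(1/25)))/(20431 + (-10984 - 1166)) = (26425 - 401*(-4/17 + 11/5))/(20431 - 12150) = (26425 - 401*167/85)/8281 = (26425 - 66967/85)*(1/8281) = (2179158/85)*(1/8281) = 2179158/703885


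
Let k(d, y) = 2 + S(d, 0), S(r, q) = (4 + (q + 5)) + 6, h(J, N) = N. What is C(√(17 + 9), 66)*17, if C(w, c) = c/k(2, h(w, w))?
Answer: 66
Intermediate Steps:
S(r, q) = 15 + q (S(r, q) = (4 + (5 + q)) + 6 = (9 + q) + 6 = 15 + q)
k(d, y) = 17 (k(d, y) = 2 + (15 + 0) = 2 + 15 = 17)
C(w, c) = c/17
C(√(17 + 9), 66)*17 = ((1/17)*66)*17 = (66/17)*17 = 66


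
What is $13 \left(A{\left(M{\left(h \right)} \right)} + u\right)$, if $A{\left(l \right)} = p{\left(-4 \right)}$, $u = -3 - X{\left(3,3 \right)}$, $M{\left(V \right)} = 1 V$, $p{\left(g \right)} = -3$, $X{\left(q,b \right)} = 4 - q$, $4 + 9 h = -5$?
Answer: $-91$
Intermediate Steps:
$h = -1$ ($h = - \frac{4}{9} + \frac{1}{9} \left(-5\right) = - \frac{4}{9} - \frac{5}{9} = -1$)
$M{\left(V \right)} = V$
$u = -4$ ($u = -3 - \left(4 - 3\right) = -3 - 1 = -4$)
$A{\left(l \right)} = -3$
$13 \left(A{\left(M{\left(h \right)} \right)} + u\right) = 13 \left(-3 - 4\right) = 13 \left(-7\right) = -91$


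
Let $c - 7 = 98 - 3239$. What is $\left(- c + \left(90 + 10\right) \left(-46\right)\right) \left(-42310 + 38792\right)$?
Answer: $5157388$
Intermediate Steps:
$c = -3134$ ($c = 7 + \left(98 - 3239\right) = 7 - 3141 = -3134$)
$\left(- c + \left(90 + 10\right) \left(-46\right)\right) \left(-42310 + 38792\right) = \left(\left(-1\right) \left(-3134\right) + \left(90 + 10\right) \left(-46\right)\right) \left(-42310 + 38792\right) = \left(3134 + 100 \left(-46\right)\right) \left(-3518\right) = \left(3134 - 4600\right) \left(-3518\right) = \left(-1466\right) \left(-3518\right) = 5157388$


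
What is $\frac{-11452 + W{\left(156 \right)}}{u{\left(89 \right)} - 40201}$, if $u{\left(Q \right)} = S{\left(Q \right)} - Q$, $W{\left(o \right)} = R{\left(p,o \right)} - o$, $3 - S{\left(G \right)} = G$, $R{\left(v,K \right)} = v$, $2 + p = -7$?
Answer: $\frac{11617}{40376} \approx 0.28772$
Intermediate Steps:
$p = -9$ ($p = -2 - 7 = -9$)
$S{\left(G \right)} = 3 - G$
$W{\left(o \right)} = -9 - o$
$u{\left(Q \right)} = 3 - 2 Q$ ($u{\left(Q \right)} = \left(3 - Q\right) - Q = 3 - 2 Q$)
$\frac{-11452 + W{\left(156 \right)}}{u{\left(89 \right)} - 40201} = \frac{-11452 - 165}{\left(3 - 178\right) - 40201} = \frac{-11452 - 165}{-175 - 40201} = - \frac{11617}{-40376} = \left(-11617\right) \left(- \frac{1}{40376}\right) = \frac{11617}{40376}$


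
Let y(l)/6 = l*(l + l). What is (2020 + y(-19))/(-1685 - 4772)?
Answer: -6352/6457 ≈ -0.98374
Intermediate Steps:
y(l) = 12*l² (y(l) = 6*(l*(l + l)) = 6*(l*(2*l)) = 6*(2*l²) = 12*l²)
(2020 + y(-19))/(-1685 - 4772) = (2020 + 12*(-19)²)/(-1685 - 4772) = (2020 + 12*361)/(-6457) = (2020 + 4332)*(-1/6457) = 6352*(-1/6457) = -6352/6457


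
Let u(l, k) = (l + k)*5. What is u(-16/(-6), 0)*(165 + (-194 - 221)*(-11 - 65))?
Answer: 1268200/3 ≈ 4.2273e+5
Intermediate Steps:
u(l, k) = 5*k + 5*l (u(l, k) = (k + l)*5 = 5*k + 5*l)
u(-16/(-6), 0)*(165 + (-194 - 221)*(-11 - 65)) = (5*0 + 5*(-16/(-6)))*(165 + (-194 - 221)*(-11 - 65)) = (0 + 5*(-16*(-⅙)))*(165 - 415*(-76)) = (0 + 5*(8/3))*(165 + 31540) = (0 + 40/3)*31705 = (40/3)*31705 = 1268200/3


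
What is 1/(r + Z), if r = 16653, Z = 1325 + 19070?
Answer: 1/37048 ≈ 2.6992e-5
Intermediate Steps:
Z = 20395
1/(r + Z) = 1/(16653 + 20395) = 1/37048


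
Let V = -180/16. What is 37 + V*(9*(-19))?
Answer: 7843/4 ≈ 1960.8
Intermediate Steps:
V = -45/4 (V = -180*1/16 = -45/4 ≈ -11.250)
37 + V*(9*(-19)) = 37 - 405*(-19)/4 = 37 - 45/4*(-171) = 37 + 7695/4 = 7843/4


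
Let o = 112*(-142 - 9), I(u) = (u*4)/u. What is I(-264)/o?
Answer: -1/4228 ≈ -0.00023652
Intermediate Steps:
I(u) = 4 (I(u) = (4*u)/u = 4)
o = -16912 (o = 112*(-151) = -16912)
I(-264)/o = 4/(-16912) = 4*(-1/16912) = -1/4228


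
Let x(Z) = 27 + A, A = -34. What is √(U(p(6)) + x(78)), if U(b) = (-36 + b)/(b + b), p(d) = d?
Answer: I*√38/2 ≈ 3.0822*I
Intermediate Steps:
U(b) = (-36 + b)/(2*b) (U(b) = (-36 + b)/((2*b)) = (-36 + b)*(1/(2*b)) = (-36 + b)/(2*b))
x(Z) = -7 (x(Z) = 27 - 34 = -7)
√(U(p(6)) + x(78)) = √((½)*(-36 + 6)/6 - 7) = √((½)*(⅙)*(-30) - 7) = √(-5/2 - 7) = √(-19/2) = I*√38/2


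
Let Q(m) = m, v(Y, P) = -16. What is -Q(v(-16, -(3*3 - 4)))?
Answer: 16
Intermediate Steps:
-Q(v(-16, -(3*3 - 4))) = -1*(-16) = 16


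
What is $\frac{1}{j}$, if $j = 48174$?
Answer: $\frac{1}{48174} \approx 2.0758 \cdot 10^{-5}$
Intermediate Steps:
$\frac{1}{j} = \frac{1}{48174}$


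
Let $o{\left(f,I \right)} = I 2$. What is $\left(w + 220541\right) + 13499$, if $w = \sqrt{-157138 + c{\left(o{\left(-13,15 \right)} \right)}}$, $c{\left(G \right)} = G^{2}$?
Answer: $234040 + i \sqrt{156238} \approx 2.3404 \cdot 10^{5} + 395.27 i$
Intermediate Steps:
$o{\left(f,I \right)} = 2 I$
$w = i \sqrt{156238}$ ($w = \sqrt{-157138 + \left(2 \cdot 15\right)^{2}} = \sqrt{-157138 + 30^{2}} = \sqrt{-157138 + 900} = \sqrt{-156238} = i \sqrt{156238} \approx 395.27 i$)
$\left(w + 220541\right) + 13499 = \left(i \sqrt{156238} + 220541\right) + 13499 = \left(220541 + i \sqrt{156238}\right) + 13499 = 234040 + i \sqrt{156238}$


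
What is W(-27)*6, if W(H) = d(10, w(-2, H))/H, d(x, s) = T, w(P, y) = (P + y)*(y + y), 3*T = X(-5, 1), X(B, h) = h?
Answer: -2/27 ≈ -0.074074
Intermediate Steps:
T = ⅓ (T = (⅓)*1 = ⅓ ≈ 0.33333)
w(P, y) = 2*y*(P + y) (w(P, y) = (P + y)*(2*y) = 2*y*(P + y))
d(x, s) = ⅓
W(H) = 1/(3*H)
W(-27)*6 = ((⅓)/(-27))*6 = ((⅓)*(-1/27))*6 = -1/81*6 = -2/27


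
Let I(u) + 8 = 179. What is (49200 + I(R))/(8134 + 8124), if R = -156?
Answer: 49371/16258 ≈ 3.0367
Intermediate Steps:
I(u) = 171 (I(u) = -8 + 179 = 171)
(49200 + I(R))/(8134 + 8124) = (49200 + 171)/(8134 + 8124) = 49371/16258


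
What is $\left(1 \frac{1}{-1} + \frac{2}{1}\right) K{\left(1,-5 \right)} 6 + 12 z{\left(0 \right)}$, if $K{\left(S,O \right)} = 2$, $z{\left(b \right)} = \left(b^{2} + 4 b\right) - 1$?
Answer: $0$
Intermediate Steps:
$z{\left(b \right)} = -1 + b^{2} + 4 b$
$\left(1 \frac{1}{-1} + \frac{2}{1}\right) K{\left(1,-5 \right)} 6 + 12 z{\left(0 \right)} = \left(1 \frac{1}{-1} + \frac{2}{1}\right) 2 \cdot 6 + 12 \left(-1 + 0^{2} + 4 \cdot 0\right) = \left(1 \left(-1\right) + 2 \cdot 1\right) 2 \cdot 6 + 12 \left(-1 + 0 + 0\right) = \left(-1 + 2\right) 2 \cdot 6 + 12 \left(-1\right) = 1 \cdot 2 \cdot 6 - 12 = 2 \cdot 6 - 12 = 12 - 12 = 0$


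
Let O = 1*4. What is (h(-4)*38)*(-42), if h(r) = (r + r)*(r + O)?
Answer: 0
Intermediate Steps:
O = 4
h(r) = 2*r*(4 + r) (h(r) = (r + r)*(r + 4) = (2*r)*(4 + r) = 2*r*(4 + r))
(h(-4)*38)*(-42) = ((2*(-4)*(4 - 4))*38)*(-42) = ((2*(-4)*0)*38)*(-42) = (0*38)*(-42) = 0*(-42) = 0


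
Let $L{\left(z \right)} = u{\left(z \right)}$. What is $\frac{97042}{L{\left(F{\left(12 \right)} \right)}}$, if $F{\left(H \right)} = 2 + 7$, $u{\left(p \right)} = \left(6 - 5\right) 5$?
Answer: $\frac{97042}{5} \approx 19408.0$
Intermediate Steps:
$u{\left(p \right)} = 5$ ($u{\left(p \right)} = 1 \cdot 5 = 5$)
$F{\left(H \right)} = 9$
$L{\left(z \right)} = 5$
$\frac{97042}{L{\left(F{\left(12 \right)} \right)}} = \frac{97042}{5}$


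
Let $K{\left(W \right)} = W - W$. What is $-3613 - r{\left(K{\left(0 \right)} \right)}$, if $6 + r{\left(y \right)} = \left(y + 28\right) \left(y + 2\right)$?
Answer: $-3663$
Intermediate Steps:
$K{\left(W \right)} = 0$
$r{\left(y \right)} = -6 + \left(2 + y\right) \left(28 + y\right)$ ($r{\left(y \right)} = -6 + \left(y + 28\right) \left(y + 2\right) = -6 + \left(28 + y\right) \left(2 + y\right) = -6 + \left(2 + y\right) \left(28 + y\right)$)
$-3613 - r{\left(K{\left(0 \right)} \right)} = -3613 - \left(50 + 0^{2} + 30 \cdot 0\right) = -3613 - \left(50 + 0 + 0\right) = -3613 - 50 = -3663$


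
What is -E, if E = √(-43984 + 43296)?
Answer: -4*I*√43 ≈ -26.23*I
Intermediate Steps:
E = 4*I*√43 (E = √(-688) = 4*I*√43 ≈ 26.23*I)
-E = -4*I*√43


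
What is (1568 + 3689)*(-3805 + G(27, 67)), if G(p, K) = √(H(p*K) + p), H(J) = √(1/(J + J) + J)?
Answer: -20002885 + 5257*√(4363308 + 134*√2631075126)/402 ≈ -1.9959e+7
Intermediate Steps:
H(J) = √(J + 1/(2*J)) (H(J) = √(1/(2*J) + J) = √(J + 1/(2*J)))
G(p, K) = √(p + √(2/(K*p) + 4*K*p)/2) (G(p, K) = √(√(2/((p*K)) + 4*(p*K))/2 + p) = √(√(2/((K*p)) + 4*(K*p))/2 + p) = √(√(2*(1/(K*p)) + 4*K*p)/2 + p) = √(√(2/(K*p) + 4*K*p)/2 + p) = √(p + √(2/(K*p) + 4*K*p)/2))
(1568 + 3689)*(-3805 + G(27, 67)) = (1568 + 3689)*(-3805 + √(4*27 + 2*√2*√(1/(67*27) + 2*67*27))/2) = 5257*(-3805 + √(108 + 2*√2*√((1/67)*(1/27) + 3618))/2) = 5257*(-3805 + √(108 + 2*√2*√(1/1809 + 3618))/2) = 5257*(-3805 + √(108 + 2*√2*√(6544963/1809))/2) = 5257*(-3805 + √(108 + 2*√2*(√1315537563/603))/2) = 5257*(-3805 + √(108 + 2*√2631075126/603)/2) = -20002885 + 5257*√(108 + 2*√2631075126/603)/2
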